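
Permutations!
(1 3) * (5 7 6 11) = (1 3)(5 7 6 11) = [0, 3, 2, 1, 4, 7, 11, 6, 8, 9, 10, 5]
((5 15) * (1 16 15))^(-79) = ((1 16 15 5))^(-79) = (1 16 15 5)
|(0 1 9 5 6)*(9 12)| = |(0 1 12 9 5 6)| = 6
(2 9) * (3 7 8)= (2 9)(3 7 8)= [0, 1, 9, 7, 4, 5, 6, 8, 3, 2]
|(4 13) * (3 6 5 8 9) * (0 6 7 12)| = 8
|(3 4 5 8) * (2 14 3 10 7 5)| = |(2 14 3 4)(5 8 10 7)| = 4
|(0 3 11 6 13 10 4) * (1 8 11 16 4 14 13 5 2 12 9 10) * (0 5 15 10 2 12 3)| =56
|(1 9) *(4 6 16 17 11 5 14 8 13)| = 18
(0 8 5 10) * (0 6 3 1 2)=(0 8 5 10 6 3 1 2)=[8, 2, 0, 1, 4, 10, 3, 7, 5, 9, 6]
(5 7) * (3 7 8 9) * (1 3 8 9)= (1 3 7 5 9 8)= [0, 3, 2, 7, 4, 9, 6, 5, 1, 8]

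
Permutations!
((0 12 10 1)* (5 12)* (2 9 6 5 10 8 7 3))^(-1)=((0 10 1)(2 9 6 5 12 8 7 3))^(-1)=(0 1 10)(2 3 7 8 12 5 6 9)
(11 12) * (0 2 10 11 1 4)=(0 2 10 11 12 1 4)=[2, 4, 10, 3, 0, 5, 6, 7, 8, 9, 11, 12, 1]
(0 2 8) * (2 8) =(0 8) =[8, 1, 2, 3, 4, 5, 6, 7, 0]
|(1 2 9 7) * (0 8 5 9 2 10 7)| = 12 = |(0 8 5 9)(1 10 7)|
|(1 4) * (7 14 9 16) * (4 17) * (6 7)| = |(1 17 4)(6 7 14 9 16)| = 15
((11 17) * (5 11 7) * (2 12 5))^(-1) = ((2 12 5 11 17 7))^(-1) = (2 7 17 11 5 12)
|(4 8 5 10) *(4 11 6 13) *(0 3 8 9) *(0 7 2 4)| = 8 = |(0 3 8 5 10 11 6 13)(2 4 9 7)|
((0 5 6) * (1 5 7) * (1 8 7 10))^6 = (0 10 1 5 6)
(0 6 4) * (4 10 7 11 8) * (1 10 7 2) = [6, 10, 1, 3, 0, 5, 7, 11, 4, 9, 2, 8] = (0 6 7 11 8 4)(1 10 2)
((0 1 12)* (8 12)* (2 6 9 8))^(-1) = (0 12 8 9 6 2 1)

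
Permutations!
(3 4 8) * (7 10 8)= [0, 1, 2, 4, 7, 5, 6, 10, 3, 9, 8]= (3 4 7 10 8)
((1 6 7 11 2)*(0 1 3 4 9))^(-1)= (0 9 4 3 2 11 7 6 1)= ((0 1 6 7 11 2 3 4 9))^(-1)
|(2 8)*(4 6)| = |(2 8)(4 6)| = 2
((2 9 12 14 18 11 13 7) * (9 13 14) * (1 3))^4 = (2 13 7)(11 14 18)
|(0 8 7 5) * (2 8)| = 5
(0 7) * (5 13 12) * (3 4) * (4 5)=(0 7)(3 5 13 12 4)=[7, 1, 2, 5, 3, 13, 6, 0, 8, 9, 10, 11, 4, 12]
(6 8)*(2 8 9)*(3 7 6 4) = (2 8 4 3 7 6 9) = [0, 1, 8, 7, 3, 5, 9, 6, 4, 2]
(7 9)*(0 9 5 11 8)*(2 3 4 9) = (0 2 3 4 9 7 5 11 8) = [2, 1, 3, 4, 9, 11, 6, 5, 0, 7, 10, 8]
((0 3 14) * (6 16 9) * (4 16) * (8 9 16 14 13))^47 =(16)(0 14 4 6 9 8 13 3)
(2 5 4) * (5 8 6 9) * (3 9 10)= (2 8 6 10 3 9 5 4)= [0, 1, 8, 9, 2, 4, 10, 7, 6, 5, 3]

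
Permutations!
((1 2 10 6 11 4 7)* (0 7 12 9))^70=(12)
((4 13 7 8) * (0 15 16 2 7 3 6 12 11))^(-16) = ((0 15 16 2 7 8 4 13 3 6 12 11))^(-16) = (0 3 7)(2 11 13)(4 16 12)(6 8 15)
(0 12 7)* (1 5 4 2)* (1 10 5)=(0 12 7)(2 10 5 4)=[12, 1, 10, 3, 2, 4, 6, 0, 8, 9, 5, 11, 7]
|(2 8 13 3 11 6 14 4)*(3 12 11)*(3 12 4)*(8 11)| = 9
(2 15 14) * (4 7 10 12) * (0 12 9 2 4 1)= (0 12 1)(2 15 14 4 7 10 9)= [12, 0, 15, 3, 7, 5, 6, 10, 8, 2, 9, 11, 1, 13, 4, 14]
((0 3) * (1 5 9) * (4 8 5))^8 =((0 3)(1 4 8 5 9))^8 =(1 5 4 9 8)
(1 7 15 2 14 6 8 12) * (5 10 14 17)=(1 7 15 2 17 5 10 14 6 8 12)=[0, 7, 17, 3, 4, 10, 8, 15, 12, 9, 14, 11, 1, 13, 6, 2, 16, 5]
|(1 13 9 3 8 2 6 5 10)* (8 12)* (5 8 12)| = |(1 13 9 3 5 10)(2 6 8)| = 6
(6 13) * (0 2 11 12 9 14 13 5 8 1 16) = (0 2 11 12 9 14 13 6 5 8 1 16) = [2, 16, 11, 3, 4, 8, 5, 7, 1, 14, 10, 12, 9, 6, 13, 15, 0]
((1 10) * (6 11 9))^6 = (11)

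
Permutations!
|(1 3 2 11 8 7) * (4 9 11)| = |(1 3 2 4 9 11 8 7)| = 8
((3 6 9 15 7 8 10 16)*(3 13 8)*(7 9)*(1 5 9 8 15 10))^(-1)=((1 5 9 10 16 13 15 8)(3 6 7))^(-1)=(1 8 15 13 16 10 9 5)(3 7 6)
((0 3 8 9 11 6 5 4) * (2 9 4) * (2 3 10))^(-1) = (0 4 8 3 5 6 11 9 2 10)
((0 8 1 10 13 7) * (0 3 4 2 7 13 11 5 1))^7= (13)(0 8)(1 5 11 10)(2 4 3 7)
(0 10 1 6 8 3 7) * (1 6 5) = (0 10 6 8 3 7)(1 5) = [10, 5, 2, 7, 4, 1, 8, 0, 3, 9, 6]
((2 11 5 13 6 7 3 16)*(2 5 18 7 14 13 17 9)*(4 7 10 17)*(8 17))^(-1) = (2 9 17 8 10 18 11)(3 7 4 5 16)(6 13 14)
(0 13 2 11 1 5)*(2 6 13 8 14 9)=(0 8 14 9 2 11 1 5)(6 13)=[8, 5, 11, 3, 4, 0, 13, 7, 14, 2, 10, 1, 12, 6, 9]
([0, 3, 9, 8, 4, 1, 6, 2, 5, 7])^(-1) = [0, 5, 7, 1, 4, 8, 6, 9, 3, 2]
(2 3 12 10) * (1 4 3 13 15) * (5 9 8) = (1 4 3 12 10 2 13 15)(5 9 8) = [0, 4, 13, 12, 3, 9, 6, 7, 5, 8, 2, 11, 10, 15, 14, 1]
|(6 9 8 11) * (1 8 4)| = |(1 8 11 6 9 4)| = 6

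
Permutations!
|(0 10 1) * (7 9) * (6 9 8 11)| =15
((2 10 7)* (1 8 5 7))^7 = (1 8 5 7 2 10)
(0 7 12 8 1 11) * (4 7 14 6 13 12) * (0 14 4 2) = (0 4 7 2)(1 11 14 6 13 12 8) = [4, 11, 0, 3, 7, 5, 13, 2, 1, 9, 10, 14, 8, 12, 6]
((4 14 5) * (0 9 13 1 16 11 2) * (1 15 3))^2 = (0 13 3 16 2 9 15 1 11)(4 5 14)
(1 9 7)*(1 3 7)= (1 9)(3 7)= [0, 9, 2, 7, 4, 5, 6, 3, 8, 1]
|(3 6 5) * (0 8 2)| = 3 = |(0 8 2)(3 6 5)|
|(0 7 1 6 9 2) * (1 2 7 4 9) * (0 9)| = |(0 4)(1 6)(2 9 7)| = 6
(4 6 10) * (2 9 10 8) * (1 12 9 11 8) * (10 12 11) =(1 11 8 2 10 4 6)(9 12) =[0, 11, 10, 3, 6, 5, 1, 7, 2, 12, 4, 8, 9]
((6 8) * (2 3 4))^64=(8)(2 3 4)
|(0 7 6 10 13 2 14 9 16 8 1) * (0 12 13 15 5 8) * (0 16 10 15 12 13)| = |(16)(0 7 6 15 5 8 1 13 2 14 9 10 12)| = 13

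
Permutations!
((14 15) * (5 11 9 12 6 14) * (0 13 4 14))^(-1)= (0 6 12 9 11 5 15 14 4 13)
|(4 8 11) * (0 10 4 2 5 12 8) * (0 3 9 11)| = |(0 10 4 3 9 11 2 5 12 8)| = 10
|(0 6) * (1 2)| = 2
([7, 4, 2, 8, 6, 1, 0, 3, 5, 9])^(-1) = (9)(0 6 4 1 5 8 3 7)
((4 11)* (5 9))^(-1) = (4 11)(5 9)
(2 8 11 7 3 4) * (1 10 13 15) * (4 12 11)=(1 10 13 15)(2 8 4)(3 12 11 7)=[0, 10, 8, 12, 2, 5, 6, 3, 4, 9, 13, 7, 11, 15, 14, 1]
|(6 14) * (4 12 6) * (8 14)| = 5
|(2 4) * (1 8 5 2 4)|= 4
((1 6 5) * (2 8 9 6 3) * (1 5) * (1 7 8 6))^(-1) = (1 9 8 7 6 2 3)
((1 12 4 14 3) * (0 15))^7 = (0 15)(1 4 3 12 14)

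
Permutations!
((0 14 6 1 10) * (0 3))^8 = (0 6 10)(1 3 14)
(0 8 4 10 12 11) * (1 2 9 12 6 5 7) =[8, 2, 9, 3, 10, 7, 5, 1, 4, 12, 6, 0, 11] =(0 8 4 10 6 5 7 1 2 9 12 11)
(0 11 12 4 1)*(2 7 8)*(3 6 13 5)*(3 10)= [11, 0, 7, 6, 1, 10, 13, 8, 2, 9, 3, 12, 4, 5]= (0 11 12 4 1)(2 7 8)(3 6 13 5 10)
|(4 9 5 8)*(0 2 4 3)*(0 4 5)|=7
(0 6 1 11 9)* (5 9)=(0 6 1 11 5 9)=[6, 11, 2, 3, 4, 9, 1, 7, 8, 0, 10, 5]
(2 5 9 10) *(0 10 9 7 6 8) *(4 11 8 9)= (0 10 2 5 7 6 9 4 11 8)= [10, 1, 5, 3, 11, 7, 9, 6, 0, 4, 2, 8]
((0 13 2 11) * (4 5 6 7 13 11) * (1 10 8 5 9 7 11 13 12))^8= (0 10 4 6 12 13 8 9 11 1 2 5 7)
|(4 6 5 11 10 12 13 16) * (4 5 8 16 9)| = 10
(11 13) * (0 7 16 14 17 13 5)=(0 7 16 14 17 13 11 5)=[7, 1, 2, 3, 4, 0, 6, 16, 8, 9, 10, 5, 12, 11, 17, 15, 14, 13]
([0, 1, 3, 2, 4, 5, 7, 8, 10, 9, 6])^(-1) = [0, 1, 3, 2, 4, 5, 10, 6, 7, 9, 8]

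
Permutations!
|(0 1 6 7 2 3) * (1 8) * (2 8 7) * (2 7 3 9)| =4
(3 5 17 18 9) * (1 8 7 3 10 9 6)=[0, 8, 2, 5, 4, 17, 1, 3, 7, 10, 9, 11, 12, 13, 14, 15, 16, 18, 6]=(1 8 7 3 5 17 18 6)(9 10)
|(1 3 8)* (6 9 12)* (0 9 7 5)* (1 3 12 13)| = |(0 9 13 1 12 6 7 5)(3 8)| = 8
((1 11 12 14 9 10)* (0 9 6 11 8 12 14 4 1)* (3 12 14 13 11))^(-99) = ((0 9 10)(1 8 14 6 3 12 4)(11 13))^(-99) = (1 4 12 3 6 14 8)(11 13)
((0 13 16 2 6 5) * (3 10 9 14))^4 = ((0 13 16 2 6 5)(3 10 9 14))^4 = (0 6 16)(2 13 5)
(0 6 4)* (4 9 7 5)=(0 6 9 7 5 4)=[6, 1, 2, 3, 0, 4, 9, 5, 8, 7]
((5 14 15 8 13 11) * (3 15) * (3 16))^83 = (3 13 14 15 11 16 8 5)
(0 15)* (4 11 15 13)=[13, 1, 2, 3, 11, 5, 6, 7, 8, 9, 10, 15, 12, 4, 14, 0]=(0 13 4 11 15)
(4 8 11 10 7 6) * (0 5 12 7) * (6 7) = (0 5 12 6 4 8 11 10) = [5, 1, 2, 3, 8, 12, 4, 7, 11, 9, 0, 10, 6]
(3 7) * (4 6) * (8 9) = [0, 1, 2, 7, 6, 5, 4, 3, 9, 8] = (3 7)(4 6)(8 9)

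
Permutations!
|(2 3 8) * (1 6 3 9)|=6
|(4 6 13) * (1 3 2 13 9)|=|(1 3 2 13 4 6 9)|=7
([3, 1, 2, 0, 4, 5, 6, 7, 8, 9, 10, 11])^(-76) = (11)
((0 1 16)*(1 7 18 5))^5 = (0 16 1 5 18 7)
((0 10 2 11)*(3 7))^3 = ((0 10 2 11)(3 7))^3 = (0 11 2 10)(3 7)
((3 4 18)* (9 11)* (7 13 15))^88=(3 4 18)(7 13 15)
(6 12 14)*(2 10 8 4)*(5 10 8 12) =[0, 1, 8, 3, 2, 10, 5, 7, 4, 9, 12, 11, 14, 13, 6] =(2 8 4)(5 10 12 14 6)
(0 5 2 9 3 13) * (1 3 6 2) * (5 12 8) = (0 12 8 5 1 3 13)(2 9 6) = [12, 3, 9, 13, 4, 1, 2, 7, 5, 6, 10, 11, 8, 0]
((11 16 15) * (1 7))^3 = (16)(1 7) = ((1 7)(11 16 15))^3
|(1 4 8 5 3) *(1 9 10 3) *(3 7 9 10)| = 4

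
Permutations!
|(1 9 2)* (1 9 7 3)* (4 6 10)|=6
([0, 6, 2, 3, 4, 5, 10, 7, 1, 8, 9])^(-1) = [0, 8, 2, 3, 4, 5, 1, 7, 9, 10, 6]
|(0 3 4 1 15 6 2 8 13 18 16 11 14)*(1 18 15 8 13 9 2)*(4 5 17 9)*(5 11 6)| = 12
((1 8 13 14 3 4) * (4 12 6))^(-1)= ((1 8 13 14 3 12 6 4))^(-1)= (1 4 6 12 3 14 13 8)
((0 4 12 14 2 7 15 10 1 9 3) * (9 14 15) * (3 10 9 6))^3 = ((0 4 12 15 9 10 1 14 2 7 6 3))^3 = (0 15 1 7)(2 3 12 10)(4 9 14 6)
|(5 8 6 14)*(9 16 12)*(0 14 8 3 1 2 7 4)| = |(0 14 5 3 1 2 7 4)(6 8)(9 16 12)| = 24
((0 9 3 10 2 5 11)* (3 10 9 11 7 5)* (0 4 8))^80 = (11)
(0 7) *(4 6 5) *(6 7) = (0 6 5 4 7) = [6, 1, 2, 3, 7, 4, 5, 0]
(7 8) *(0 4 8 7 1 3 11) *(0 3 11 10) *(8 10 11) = (0 4 10)(1 8)(3 11) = [4, 8, 2, 11, 10, 5, 6, 7, 1, 9, 0, 3]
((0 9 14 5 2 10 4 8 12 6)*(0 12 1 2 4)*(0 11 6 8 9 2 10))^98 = ((0 2)(1 10 11 6 12 8)(4 9 14 5))^98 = (1 11 12)(4 14)(5 9)(6 8 10)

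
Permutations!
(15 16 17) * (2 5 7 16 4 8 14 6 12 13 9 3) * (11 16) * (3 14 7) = (2 5 3)(4 8 7 11 16 17 15)(6 12 13 9 14) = [0, 1, 5, 2, 8, 3, 12, 11, 7, 14, 10, 16, 13, 9, 6, 4, 17, 15]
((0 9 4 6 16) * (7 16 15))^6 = ((0 9 4 6 15 7 16))^6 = (0 16 7 15 6 4 9)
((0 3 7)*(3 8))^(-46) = ((0 8 3 7))^(-46) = (0 3)(7 8)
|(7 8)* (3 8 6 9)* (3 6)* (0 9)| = 3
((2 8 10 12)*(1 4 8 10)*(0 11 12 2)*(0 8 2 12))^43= (0 11)(1 4 2 10 12 8)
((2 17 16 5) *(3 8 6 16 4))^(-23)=((2 17 4 3 8 6 16 5))^(-23)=(2 17 4 3 8 6 16 5)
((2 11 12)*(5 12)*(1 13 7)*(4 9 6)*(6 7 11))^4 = (1 12 9 11 6)(2 7 5 4 13)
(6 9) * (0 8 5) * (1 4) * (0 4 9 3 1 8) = [0, 9, 2, 1, 8, 4, 3, 7, 5, 6] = (1 9 6 3)(4 8 5)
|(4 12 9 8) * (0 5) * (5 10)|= 12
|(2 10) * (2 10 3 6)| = 3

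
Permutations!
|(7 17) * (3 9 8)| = |(3 9 8)(7 17)| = 6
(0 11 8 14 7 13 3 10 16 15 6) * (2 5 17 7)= (0 11 8 14 2 5 17 7 13 3 10 16 15 6)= [11, 1, 5, 10, 4, 17, 0, 13, 14, 9, 16, 8, 12, 3, 2, 6, 15, 7]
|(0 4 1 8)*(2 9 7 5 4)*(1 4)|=|(0 2 9 7 5 1 8)|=7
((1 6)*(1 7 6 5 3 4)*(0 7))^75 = (7)(1 4 3 5)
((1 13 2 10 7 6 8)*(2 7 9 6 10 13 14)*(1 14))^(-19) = (2 6 7 14 9 13 8 10)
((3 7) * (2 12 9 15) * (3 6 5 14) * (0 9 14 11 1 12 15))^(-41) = (0 9)(1 11 5 6 7 3 14 12)(2 15) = ((0 9)(1 12 14 3 7 6 5 11)(2 15))^(-41)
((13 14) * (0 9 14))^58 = (0 14)(9 13)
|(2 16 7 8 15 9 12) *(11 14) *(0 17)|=14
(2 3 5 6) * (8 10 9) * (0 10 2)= (0 10 9 8 2 3 5 6)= [10, 1, 3, 5, 4, 6, 0, 7, 2, 8, 9]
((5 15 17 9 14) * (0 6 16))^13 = (0 6 16)(5 9 15 14 17)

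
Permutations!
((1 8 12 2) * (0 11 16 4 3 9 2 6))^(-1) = ((0 11 16 4 3 9 2 1 8 12 6))^(-1) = (0 6 12 8 1 2 9 3 4 16 11)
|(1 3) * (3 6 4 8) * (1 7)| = 6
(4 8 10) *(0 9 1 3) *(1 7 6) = (0 9 7 6 1 3)(4 8 10) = [9, 3, 2, 0, 8, 5, 1, 6, 10, 7, 4]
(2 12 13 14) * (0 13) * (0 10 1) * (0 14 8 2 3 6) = (0 13 8 2 12 10 1 14 3 6) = [13, 14, 12, 6, 4, 5, 0, 7, 2, 9, 1, 11, 10, 8, 3]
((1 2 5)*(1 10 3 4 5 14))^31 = ((1 2 14)(3 4 5 10))^31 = (1 2 14)(3 10 5 4)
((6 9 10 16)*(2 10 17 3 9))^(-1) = (2 6 16 10)(3 17 9)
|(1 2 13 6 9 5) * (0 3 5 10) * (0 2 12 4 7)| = 35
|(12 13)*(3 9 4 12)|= |(3 9 4 12 13)|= 5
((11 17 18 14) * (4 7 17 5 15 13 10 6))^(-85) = ((4 7 17 18 14 11 5 15 13 10 6))^(-85) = (4 18 5 10 7 14 15 6 17 11 13)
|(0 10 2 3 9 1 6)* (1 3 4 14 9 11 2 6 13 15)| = |(0 10 6)(1 13 15)(2 4 14 9 3 11)| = 6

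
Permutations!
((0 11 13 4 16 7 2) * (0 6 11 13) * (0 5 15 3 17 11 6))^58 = (0 7 4)(2 16 13)(3 5 17 15 11)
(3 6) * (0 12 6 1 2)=(0 12 6 3 1 2)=[12, 2, 0, 1, 4, 5, 3, 7, 8, 9, 10, 11, 6]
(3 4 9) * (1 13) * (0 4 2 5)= [4, 13, 5, 2, 9, 0, 6, 7, 8, 3, 10, 11, 12, 1]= (0 4 9 3 2 5)(1 13)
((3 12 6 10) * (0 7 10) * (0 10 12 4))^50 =((0 7 12 6 10 3 4))^50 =(0 7 12 6 10 3 4)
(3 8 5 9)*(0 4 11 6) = [4, 1, 2, 8, 11, 9, 0, 7, 5, 3, 10, 6] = (0 4 11 6)(3 8 5 9)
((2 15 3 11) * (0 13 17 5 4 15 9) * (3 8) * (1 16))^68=(0 17 4 8 11 9 13 5 15 3 2)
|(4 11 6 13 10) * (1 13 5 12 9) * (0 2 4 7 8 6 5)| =13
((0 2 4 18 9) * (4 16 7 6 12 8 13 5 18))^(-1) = ((0 2 16 7 6 12 8 13 5 18 9))^(-1) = (0 9 18 5 13 8 12 6 7 16 2)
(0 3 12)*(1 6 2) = (0 3 12)(1 6 2) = [3, 6, 1, 12, 4, 5, 2, 7, 8, 9, 10, 11, 0]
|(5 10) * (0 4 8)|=6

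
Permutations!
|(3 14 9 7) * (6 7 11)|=6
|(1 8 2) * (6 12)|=|(1 8 2)(6 12)|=6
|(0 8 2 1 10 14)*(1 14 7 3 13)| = 20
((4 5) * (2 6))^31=((2 6)(4 5))^31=(2 6)(4 5)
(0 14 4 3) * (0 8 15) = (0 14 4 3 8 15) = [14, 1, 2, 8, 3, 5, 6, 7, 15, 9, 10, 11, 12, 13, 4, 0]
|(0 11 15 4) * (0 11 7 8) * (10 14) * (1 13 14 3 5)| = |(0 7 8)(1 13 14 10 3 5)(4 11 15)| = 6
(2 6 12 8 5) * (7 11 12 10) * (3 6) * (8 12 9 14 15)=[0, 1, 3, 6, 4, 2, 10, 11, 5, 14, 7, 9, 12, 13, 15, 8]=(2 3 6 10 7 11 9 14 15 8 5)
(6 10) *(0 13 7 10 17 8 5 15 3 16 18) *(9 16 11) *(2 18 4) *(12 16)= (0 13 7 10 6 17 8 5 15 3 11 9 12 16 4 2 18)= [13, 1, 18, 11, 2, 15, 17, 10, 5, 12, 6, 9, 16, 7, 14, 3, 4, 8, 0]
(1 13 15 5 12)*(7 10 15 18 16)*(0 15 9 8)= (0 15 5 12 1 13 18 16 7 10 9 8)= [15, 13, 2, 3, 4, 12, 6, 10, 0, 8, 9, 11, 1, 18, 14, 5, 7, 17, 16]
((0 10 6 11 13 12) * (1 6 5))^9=(0 10 5 1 6 11 13 12)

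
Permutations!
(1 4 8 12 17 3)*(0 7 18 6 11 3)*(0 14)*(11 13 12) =[7, 4, 2, 1, 8, 5, 13, 18, 11, 9, 10, 3, 17, 12, 0, 15, 16, 14, 6] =(0 7 18 6 13 12 17 14)(1 4 8 11 3)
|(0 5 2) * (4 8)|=6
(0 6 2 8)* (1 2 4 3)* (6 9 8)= (0 9 8)(1 2 6 4 3)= [9, 2, 6, 1, 3, 5, 4, 7, 0, 8]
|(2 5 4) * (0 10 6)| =3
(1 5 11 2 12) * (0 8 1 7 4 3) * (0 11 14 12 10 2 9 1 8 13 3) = (0 13 3 11 9 1 5 14 12 7 4)(2 10) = [13, 5, 10, 11, 0, 14, 6, 4, 8, 1, 2, 9, 7, 3, 12]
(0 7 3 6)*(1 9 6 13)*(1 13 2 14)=(0 7 3 2 14 1 9 6)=[7, 9, 14, 2, 4, 5, 0, 3, 8, 6, 10, 11, 12, 13, 1]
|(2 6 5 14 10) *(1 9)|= |(1 9)(2 6 5 14 10)|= 10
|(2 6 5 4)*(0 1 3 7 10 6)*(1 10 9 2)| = 10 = |(0 10 6 5 4 1 3 7 9 2)|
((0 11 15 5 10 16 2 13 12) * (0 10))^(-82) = (0 15)(2 10 13 16 12)(5 11)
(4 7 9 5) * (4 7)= [0, 1, 2, 3, 4, 7, 6, 9, 8, 5]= (5 7 9)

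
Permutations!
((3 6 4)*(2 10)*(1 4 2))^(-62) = (1 2 3)(4 10 6)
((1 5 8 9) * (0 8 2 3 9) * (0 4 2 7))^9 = (9)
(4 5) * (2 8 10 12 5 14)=(2 8 10 12 5 4 14)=[0, 1, 8, 3, 14, 4, 6, 7, 10, 9, 12, 11, 5, 13, 2]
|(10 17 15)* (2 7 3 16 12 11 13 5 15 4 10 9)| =|(2 7 3 16 12 11 13 5 15 9)(4 10 17)| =30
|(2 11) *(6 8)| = 2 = |(2 11)(6 8)|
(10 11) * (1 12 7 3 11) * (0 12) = (0 12 7 3 11 10 1) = [12, 0, 2, 11, 4, 5, 6, 3, 8, 9, 1, 10, 7]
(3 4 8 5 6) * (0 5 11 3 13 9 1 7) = [5, 7, 2, 4, 8, 6, 13, 0, 11, 1, 10, 3, 12, 9] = (0 5 6 13 9 1 7)(3 4 8 11)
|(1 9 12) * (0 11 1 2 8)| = 7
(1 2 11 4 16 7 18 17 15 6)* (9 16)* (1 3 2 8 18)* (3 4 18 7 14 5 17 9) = [0, 8, 11, 2, 3, 17, 4, 1, 7, 16, 10, 18, 12, 13, 5, 6, 14, 15, 9] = (1 8 7)(2 11 18 9 16 14 5 17 15 6 4 3)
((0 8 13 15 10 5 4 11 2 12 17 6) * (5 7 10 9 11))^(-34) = (0 2 13 17 9)(6 11 8 12 15)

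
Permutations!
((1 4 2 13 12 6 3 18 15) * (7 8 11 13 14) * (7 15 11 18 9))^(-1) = (1 15 14 2 4)(3 6 12 13 11 18 8 7 9)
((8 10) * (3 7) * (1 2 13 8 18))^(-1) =(1 18 10 8 13 2)(3 7) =((1 2 13 8 10 18)(3 7))^(-1)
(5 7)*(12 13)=(5 7)(12 13)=[0, 1, 2, 3, 4, 7, 6, 5, 8, 9, 10, 11, 13, 12]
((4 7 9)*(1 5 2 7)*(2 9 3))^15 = (1 4 9 5)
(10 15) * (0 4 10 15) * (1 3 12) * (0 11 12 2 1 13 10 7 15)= (0 4 7 15)(1 3 2)(10 11 12 13)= [4, 3, 1, 2, 7, 5, 6, 15, 8, 9, 11, 12, 13, 10, 14, 0]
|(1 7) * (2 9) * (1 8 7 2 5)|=4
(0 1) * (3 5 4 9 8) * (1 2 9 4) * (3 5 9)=(0 2 3 9 8 5 1)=[2, 0, 3, 9, 4, 1, 6, 7, 5, 8]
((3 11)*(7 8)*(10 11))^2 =((3 10 11)(7 8))^2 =(3 11 10)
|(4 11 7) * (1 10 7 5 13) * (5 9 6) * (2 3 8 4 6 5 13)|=|(1 10 7 6 13)(2 3 8 4 11 9 5)|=35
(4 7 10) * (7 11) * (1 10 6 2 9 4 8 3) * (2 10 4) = [0, 4, 9, 1, 11, 5, 10, 6, 3, 2, 8, 7] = (1 4 11 7 6 10 8 3)(2 9)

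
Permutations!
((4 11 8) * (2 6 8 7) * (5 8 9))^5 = (2 4 9 7 8 6 11 5)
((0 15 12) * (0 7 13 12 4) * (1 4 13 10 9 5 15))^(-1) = ((0 1 4)(5 15 13 12 7 10 9))^(-1) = (0 4 1)(5 9 10 7 12 13 15)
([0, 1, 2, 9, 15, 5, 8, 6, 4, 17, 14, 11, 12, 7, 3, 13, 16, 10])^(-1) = [0, 1, 2, 14, 8, 5, 7, 13, 6, 3, 17, 11, 12, 15, 10, 4, 16, 9]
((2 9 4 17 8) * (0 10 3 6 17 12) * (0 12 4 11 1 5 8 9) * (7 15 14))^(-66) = (17)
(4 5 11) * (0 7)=(0 7)(4 5 11)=[7, 1, 2, 3, 5, 11, 6, 0, 8, 9, 10, 4]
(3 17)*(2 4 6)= [0, 1, 4, 17, 6, 5, 2, 7, 8, 9, 10, 11, 12, 13, 14, 15, 16, 3]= (2 4 6)(3 17)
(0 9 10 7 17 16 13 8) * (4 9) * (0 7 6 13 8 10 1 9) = [4, 9, 2, 3, 0, 5, 13, 17, 7, 1, 6, 11, 12, 10, 14, 15, 8, 16] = (0 4)(1 9)(6 13 10)(7 17 16 8)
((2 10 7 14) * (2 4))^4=((2 10 7 14 4))^4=(2 4 14 7 10)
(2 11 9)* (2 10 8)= (2 11 9 10 8)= [0, 1, 11, 3, 4, 5, 6, 7, 2, 10, 8, 9]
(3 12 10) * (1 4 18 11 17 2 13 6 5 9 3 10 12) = (1 4 18 11 17 2 13 6 5 9 3) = [0, 4, 13, 1, 18, 9, 5, 7, 8, 3, 10, 17, 12, 6, 14, 15, 16, 2, 11]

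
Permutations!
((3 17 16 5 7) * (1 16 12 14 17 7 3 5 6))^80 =(1 6 16)(3 5 7)(12 17 14)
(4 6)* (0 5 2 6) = (0 5 2 6 4) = [5, 1, 6, 3, 0, 2, 4]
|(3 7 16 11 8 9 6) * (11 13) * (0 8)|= 9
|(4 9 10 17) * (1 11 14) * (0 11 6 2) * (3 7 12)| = 12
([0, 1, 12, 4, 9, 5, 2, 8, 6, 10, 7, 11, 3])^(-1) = (2 6 8 7 10 9 4 3 12)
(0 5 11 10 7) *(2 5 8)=(0 8 2 5 11 10 7)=[8, 1, 5, 3, 4, 11, 6, 0, 2, 9, 7, 10]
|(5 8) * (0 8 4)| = 4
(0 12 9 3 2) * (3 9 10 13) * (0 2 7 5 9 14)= (0 12 10 13 3 7 5 9 14)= [12, 1, 2, 7, 4, 9, 6, 5, 8, 14, 13, 11, 10, 3, 0]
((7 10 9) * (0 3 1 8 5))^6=(10)(0 3 1 8 5)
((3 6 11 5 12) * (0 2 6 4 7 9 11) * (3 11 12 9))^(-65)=(0 2 6)(3 4 7)(5 11 12 9)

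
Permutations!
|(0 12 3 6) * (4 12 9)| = 6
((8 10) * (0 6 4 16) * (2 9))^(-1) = ((0 6 4 16)(2 9)(8 10))^(-1) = (0 16 4 6)(2 9)(8 10)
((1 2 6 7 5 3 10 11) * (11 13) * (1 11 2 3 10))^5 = ((1 3)(2 6 7 5 10 13))^5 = (1 3)(2 13 10 5 7 6)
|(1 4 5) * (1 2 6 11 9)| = 7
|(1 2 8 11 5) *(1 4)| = |(1 2 8 11 5 4)| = 6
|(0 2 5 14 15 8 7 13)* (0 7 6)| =14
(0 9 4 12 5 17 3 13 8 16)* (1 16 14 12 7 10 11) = [9, 16, 2, 13, 7, 17, 6, 10, 14, 4, 11, 1, 5, 8, 12, 15, 0, 3] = (0 9 4 7 10 11 1 16)(3 13 8 14 12 5 17)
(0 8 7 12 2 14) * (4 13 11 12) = [8, 1, 14, 3, 13, 5, 6, 4, 7, 9, 10, 12, 2, 11, 0] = (0 8 7 4 13 11 12 2 14)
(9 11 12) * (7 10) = (7 10)(9 11 12) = [0, 1, 2, 3, 4, 5, 6, 10, 8, 11, 7, 12, 9]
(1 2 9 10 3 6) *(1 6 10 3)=(1 2 9 3 10)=[0, 2, 9, 10, 4, 5, 6, 7, 8, 3, 1]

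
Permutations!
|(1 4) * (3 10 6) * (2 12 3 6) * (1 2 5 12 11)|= |(1 4 2 11)(3 10 5 12)|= 4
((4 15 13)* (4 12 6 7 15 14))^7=((4 14)(6 7 15 13 12))^7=(4 14)(6 15 12 7 13)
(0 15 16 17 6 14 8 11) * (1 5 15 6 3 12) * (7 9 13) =(0 6 14 8 11)(1 5 15 16 17 3 12)(7 9 13) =[6, 5, 2, 12, 4, 15, 14, 9, 11, 13, 10, 0, 1, 7, 8, 16, 17, 3]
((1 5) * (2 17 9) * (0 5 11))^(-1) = (0 11 1 5)(2 9 17)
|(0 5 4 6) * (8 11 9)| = |(0 5 4 6)(8 11 9)| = 12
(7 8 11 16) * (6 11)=(6 11 16 7 8)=[0, 1, 2, 3, 4, 5, 11, 8, 6, 9, 10, 16, 12, 13, 14, 15, 7]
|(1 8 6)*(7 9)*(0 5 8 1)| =|(0 5 8 6)(7 9)| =4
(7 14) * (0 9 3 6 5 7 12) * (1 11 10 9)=(0 1 11 10 9 3 6 5 7 14 12)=[1, 11, 2, 6, 4, 7, 5, 14, 8, 3, 9, 10, 0, 13, 12]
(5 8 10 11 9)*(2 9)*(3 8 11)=(2 9 5 11)(3 8 10)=[0, 1, 9, 8, 4, 11, 6, 7, 10, 5, 3, 2]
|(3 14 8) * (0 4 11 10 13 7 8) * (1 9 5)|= |(0 4 11 10 13 7 8 3 14)(1 9 5)|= 9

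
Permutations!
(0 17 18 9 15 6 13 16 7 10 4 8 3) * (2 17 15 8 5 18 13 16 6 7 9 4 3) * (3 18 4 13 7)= (0 15 3)(2 17 7 10 18 13 6 16 9 8)(4 5)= [15, 1, 17, 0, 5, 4, 16, 10, 2, 8, 18, 11, 12, 6, 14, 3, 9, 7, 13]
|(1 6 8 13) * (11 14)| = |(1 6 8 13)(11 14)| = 4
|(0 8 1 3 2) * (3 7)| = 6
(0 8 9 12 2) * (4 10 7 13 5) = (0 8 9 12 2)(4 10 7 13 5) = [8, 1, 0, 3, 10, 4, 6, 13, 9, 12, 7, 11, 2, 5]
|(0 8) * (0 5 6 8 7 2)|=|(0 7 2)(5 6 8)|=3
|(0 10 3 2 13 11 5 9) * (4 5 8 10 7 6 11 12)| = |(0 7 6 11 8 10 3 2 13 12 4 5 9)| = 13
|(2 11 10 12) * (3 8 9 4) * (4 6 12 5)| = 10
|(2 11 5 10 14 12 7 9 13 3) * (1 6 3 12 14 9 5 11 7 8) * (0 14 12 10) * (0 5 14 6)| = 9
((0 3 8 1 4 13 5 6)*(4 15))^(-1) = ((0 3 8 1 15 4 13 5 6))^(-1) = (0 6 5 13 4 15 1 8 3)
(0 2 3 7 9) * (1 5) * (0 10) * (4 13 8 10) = (0 2 3 7 9 4 13 8 10)(1 5) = [2, 5, 3, 7, 13, 1, 6, 9, 10, 4, 0, 11, 12, 8]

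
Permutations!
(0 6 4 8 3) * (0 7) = (0 6 4 8 3 7) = [6, 1, 2, 7, 8, 5, 4, 0, 3]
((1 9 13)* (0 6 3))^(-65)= (0 6 3)(1 9 13)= ((0 6 3)(1 9 13))^(-65)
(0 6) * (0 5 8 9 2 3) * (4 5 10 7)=(0 6 10 7 4 5 8 9 2 3)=[6, 1, 3, 0, 5, 8, 10, 4, 9, 2, 7]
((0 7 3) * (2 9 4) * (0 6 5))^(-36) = ((0 7 3 6 5)(2 9 4))^(-36) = (9)(0 5 6 3 7)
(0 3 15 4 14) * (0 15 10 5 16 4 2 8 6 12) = [3, 1, 8, 10, 14, 16, 12, 7, 6, 9, 5, 11, 0, 13, 15, 2, 4] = (0 3 10 5 16 4 14 15 2 8 6 12)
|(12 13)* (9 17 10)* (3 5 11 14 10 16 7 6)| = 10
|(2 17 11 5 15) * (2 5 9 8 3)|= |(2 17 11 9 8 3)(5 15)|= 6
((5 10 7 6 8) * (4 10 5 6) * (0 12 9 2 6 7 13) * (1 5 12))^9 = ((0 1 5 12 9 2 6 8 7 4 10 13))^9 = (0 4 6 12)(1 10 8 9)(2 5 13 7)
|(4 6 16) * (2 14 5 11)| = |(2 14 5 11)(4 6 16)| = 12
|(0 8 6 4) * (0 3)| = |(0 8 6 4 3)| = 5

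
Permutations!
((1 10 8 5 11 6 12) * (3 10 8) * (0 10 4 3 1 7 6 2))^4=(0 5 10 11 1 2 8)(6 12 7)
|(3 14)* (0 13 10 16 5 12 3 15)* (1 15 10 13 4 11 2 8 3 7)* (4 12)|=45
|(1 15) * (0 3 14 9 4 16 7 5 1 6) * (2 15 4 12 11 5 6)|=12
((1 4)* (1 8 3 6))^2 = ((1 4 8 3 6))^2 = (1 8 6 4 3)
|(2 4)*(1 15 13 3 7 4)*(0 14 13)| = |(0 14 13 3 7 4 2 1 15)| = 9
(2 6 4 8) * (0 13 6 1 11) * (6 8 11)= (0 13 8 2 1 6 4 11)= [13, 6, 1, 3, 11, 5, 4, 7, 2, 9, 10, 0, 12, 8]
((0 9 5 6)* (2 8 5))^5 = ((0 9 2 8 5 6))^5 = (0 6 5 8 2 9)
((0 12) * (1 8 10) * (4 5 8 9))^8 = (12)(1 4 8)(5 10 9)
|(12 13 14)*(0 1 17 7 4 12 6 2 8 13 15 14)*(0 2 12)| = 60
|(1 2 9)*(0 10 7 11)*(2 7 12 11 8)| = 20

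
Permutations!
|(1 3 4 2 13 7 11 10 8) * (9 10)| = |(1 3 4 2 13 7 11 9 10 8)| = 10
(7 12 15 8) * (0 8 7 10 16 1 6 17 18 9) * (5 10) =(0 8 5 10 16 1 6 17 18 9)(7 12 15) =[8, 6, 2, 3, 4, 10, 17, 12, 5, 0, 16, 11, 15, 13, 14, 7, 1, 18, 9]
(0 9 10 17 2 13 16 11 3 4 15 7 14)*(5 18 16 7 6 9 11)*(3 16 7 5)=[11, 1, 13, 4, 15, 18, 9, 14, 8, 10, 17, 16, 12, 5, 0, 6, 3, 2, 7]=(0 11 16 3 4 15 6 9 10 17 2 13 5 18 7 14)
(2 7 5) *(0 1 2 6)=[1, 2, 7, 3, 4, 6, 0, 5]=(0 1 2 7 5 6)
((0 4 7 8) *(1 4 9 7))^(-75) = (0 9 7 8)(1 4)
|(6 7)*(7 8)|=3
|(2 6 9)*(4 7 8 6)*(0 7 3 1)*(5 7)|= |(0 5 7 8 6 9 2 4 3 1)|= 10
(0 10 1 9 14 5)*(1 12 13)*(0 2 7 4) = (0 10 12 13 1 9 14 5 2 7 4) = [10, 9, 7, 3, 0, 2, 6, 4, 8, 14, 12, 11, 13, 1, 5]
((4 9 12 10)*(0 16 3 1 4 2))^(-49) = (0 9 16 12 3 10 1 2 4)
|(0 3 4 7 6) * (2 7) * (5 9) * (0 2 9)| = |(0 3 4 9 5)(2 7 6)| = 15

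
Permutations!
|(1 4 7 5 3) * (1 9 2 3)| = |(1 4 7 5)(2 3 9)| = 12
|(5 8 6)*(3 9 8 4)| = |(3 9 8 6 5 4)| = 6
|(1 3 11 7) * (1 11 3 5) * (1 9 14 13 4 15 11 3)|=|(1 5 9 14 13 4 15 11 7 3)|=10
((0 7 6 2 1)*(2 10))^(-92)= (0 2 6)(1 10 7)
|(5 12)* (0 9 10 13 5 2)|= 7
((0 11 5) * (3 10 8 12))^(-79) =(0 5 11)(3 10 8 12)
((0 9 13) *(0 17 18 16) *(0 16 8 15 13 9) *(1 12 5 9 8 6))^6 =((1 12 5 9 8 15 13 17 18 6))^6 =(1 13 5 18 8)(6 15 12 17 9)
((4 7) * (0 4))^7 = (0 4 7) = ((0 4 7))^7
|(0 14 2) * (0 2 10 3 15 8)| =6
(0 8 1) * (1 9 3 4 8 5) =[5, 0, 2, 4, 8, 1, 6, 7, 9, 3] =(0 5 1)(3 4 8 9)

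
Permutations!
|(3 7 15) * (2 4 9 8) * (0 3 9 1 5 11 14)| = 12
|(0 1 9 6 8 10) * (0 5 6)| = 12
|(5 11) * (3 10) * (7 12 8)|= |(3 10)(5 11)(7 12 8)|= 6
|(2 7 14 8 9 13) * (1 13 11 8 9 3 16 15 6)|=|(1 13 2 7 14 9 11 8 3 16 15 6)|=12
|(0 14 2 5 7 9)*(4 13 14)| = 8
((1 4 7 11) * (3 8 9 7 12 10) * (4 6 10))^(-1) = (1 11 7 9 8 3 10 6)(4 12)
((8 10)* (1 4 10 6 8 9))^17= (1 4 10 9)(6 8)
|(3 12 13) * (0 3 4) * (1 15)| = |(0 3 12 13 4)(1 15)| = 10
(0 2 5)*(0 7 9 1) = (0 2 5 7 9 1) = [2, 0, 5, 3, 4, 7, 6, 9, 8, 1]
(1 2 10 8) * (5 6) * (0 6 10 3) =(0 6 5 10 8 1 2 3) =[6, 2, 3, 0, 4, 10, 5, 7, 1, 9, 8]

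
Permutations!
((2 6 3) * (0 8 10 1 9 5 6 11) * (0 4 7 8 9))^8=((0 9 5 6 3 2 11 4 7 8 10 1))^8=(0 7 3)(1 4 6)(2 9 8)(5 10 11)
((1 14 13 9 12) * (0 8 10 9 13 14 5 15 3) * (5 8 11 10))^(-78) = (0 10 12 8 15)(1 5 3 11 9)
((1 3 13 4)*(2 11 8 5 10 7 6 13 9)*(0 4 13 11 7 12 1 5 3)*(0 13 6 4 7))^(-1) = (0 2 9 3 8 11 6 13 1 12 10 5 4 7)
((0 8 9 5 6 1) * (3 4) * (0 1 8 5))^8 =(0 8 5 9 6)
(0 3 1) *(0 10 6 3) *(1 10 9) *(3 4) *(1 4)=(1 9 4 3 10 6)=[0, 9, 2, 10, 3, 5, 1, 7, 8, 4, 6]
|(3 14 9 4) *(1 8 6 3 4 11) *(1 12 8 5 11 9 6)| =15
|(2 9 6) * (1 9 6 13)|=|(1 9 13)(2 6)|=6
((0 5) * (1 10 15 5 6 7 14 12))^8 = (0 5 15 10 1 12 14 7 6)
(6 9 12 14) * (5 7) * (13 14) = (5 7)(6 9 12 13 14) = [0, 1, 2, 3, 4, 7, 9, 5, 8, 12, 10, 11, 13, 14, 6]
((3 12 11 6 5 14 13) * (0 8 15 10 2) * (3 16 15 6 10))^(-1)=(0 2 10 11 12 3 15 16 13 14 5 6 8)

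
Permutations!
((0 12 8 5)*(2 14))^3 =(0 5 8 12)(2 14)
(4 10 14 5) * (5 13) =[0, 1, 2, 3, 10, 4, 6, 7, 8, 9, 14, 11, 12, 5, 13] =(4 10 14 13 5)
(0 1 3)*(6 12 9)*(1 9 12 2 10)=(12)(0 9 6 2 10 1 3)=[9, 3, 10, 0, 4, 5, 2, 7, 8, 6, 1, 11, 12]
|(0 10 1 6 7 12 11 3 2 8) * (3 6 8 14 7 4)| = |(0 10 1 8)(2 14 7 12 11 6 4 3)| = 8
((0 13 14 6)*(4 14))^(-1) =((0 13 4 14 6))^(-1) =(0 6 14 4 13)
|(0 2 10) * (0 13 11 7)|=6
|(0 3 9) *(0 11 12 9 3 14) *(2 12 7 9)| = |(0 14)(2 12)(7 9 11)| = 6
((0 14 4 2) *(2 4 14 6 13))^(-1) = (14)(0 2 13 6)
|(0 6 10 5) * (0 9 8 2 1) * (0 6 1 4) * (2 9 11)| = 8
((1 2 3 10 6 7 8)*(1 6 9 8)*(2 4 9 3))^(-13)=(1 7 6 8 9 4)(3 10)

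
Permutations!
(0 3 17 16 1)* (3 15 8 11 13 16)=(0 15 8 11 13 16 1)(3 17)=[15, 0, 2, 17, 4, 5, 6, 7, 11, 9, 10, 13, 12, 16, 14, 8, 1, 3]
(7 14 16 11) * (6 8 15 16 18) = (6 8 15 16 11 7 14 18) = [0, 1, 2, 3, 4, 5, 8, 14, 15, 9, 10, 7, 12, 13, 18, 16, 11, 17, 6]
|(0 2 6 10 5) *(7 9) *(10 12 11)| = |(0 2 6 12 11 10 5)(7 9)| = 14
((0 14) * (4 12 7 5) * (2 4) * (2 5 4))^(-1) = ((0 14)(4 12 7))^(-1) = (0 14)(4 7 12)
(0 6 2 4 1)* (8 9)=(0 6 2 4 1)(8 9)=[6, 0, 4, 3, 1, 5, 2, 7, 9, 8]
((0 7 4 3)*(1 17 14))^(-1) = ((0 7 4 3)(1 17 14))^(-1) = (0 3 4 7)(1 14 17)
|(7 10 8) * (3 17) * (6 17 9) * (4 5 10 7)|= |(3 9 6 17)(4 5 10 8)|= 4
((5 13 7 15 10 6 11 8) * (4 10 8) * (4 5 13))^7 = (4 6 5 10 11)(7 13 8 15) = ((4 10 6 11 5)(7 15 8 13))^7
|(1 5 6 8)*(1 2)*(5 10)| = 6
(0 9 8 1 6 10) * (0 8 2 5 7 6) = (0 9 2 5 7 6 10 8 1) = [9, 0, 5, 3, 4, 7, 10, 6, 1, 2, 8]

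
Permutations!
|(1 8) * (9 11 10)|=6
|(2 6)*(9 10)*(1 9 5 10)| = |(1 9)(2 6)(5 10)| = 2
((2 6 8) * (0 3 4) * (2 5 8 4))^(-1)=(0 4 6 2 3)(5 8)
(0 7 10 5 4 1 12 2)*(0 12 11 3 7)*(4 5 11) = [0, 4, 12, 7, 1, 5, 6, 10, 8, 9, 11, 3, 2] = (1 4)(2 12)(3 7 10 11)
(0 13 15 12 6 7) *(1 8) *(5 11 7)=(0 13 15 12 6 5 11 7)(1 8)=[13, 8, 2, 3, 4, 11, 5, 0, 1, 9, 10, 7, 6, 15, 14, 12]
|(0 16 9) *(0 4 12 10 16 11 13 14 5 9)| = 10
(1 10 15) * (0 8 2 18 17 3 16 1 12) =(0 8 2 18 17 3 16 1 10 15 12) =[8, 10, 18, 16, 4, 5, 6, 7, 2, 9, 15, 11, 0, 13, 14, 12, 1, 3, 17]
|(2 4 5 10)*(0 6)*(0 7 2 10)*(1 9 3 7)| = 9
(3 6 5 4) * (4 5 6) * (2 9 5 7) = (2 9 5 7)(3 4) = [0, 1, 9, 4, 3, 7, 6, 2, 8, 5]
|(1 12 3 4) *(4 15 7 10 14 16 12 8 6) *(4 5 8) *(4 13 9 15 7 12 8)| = 14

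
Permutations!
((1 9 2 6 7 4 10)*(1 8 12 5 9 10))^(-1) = (1 4 7 6 2 9 5 12 8 10)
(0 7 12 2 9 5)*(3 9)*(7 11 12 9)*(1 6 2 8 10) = (0 11 12 8 10 1 6 2 3 7 9 5) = [11, 6, 3, 7, 4, 0, 2, 9, 10, 5, 1, 12, 8]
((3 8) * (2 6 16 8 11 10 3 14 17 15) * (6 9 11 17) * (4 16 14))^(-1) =(2 15 17 3 10 11 9)(4 8 16)(6 14)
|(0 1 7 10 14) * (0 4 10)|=3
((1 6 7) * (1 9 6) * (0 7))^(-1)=(0 6 9 7)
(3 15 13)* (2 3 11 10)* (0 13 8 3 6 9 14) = (0 13 11 10 2 6 9 14)(3 15 8) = [13, 1, 6, 15, 4, 5, 9, 7, 3, 14, 2, 10, 12, 11, 0, 8]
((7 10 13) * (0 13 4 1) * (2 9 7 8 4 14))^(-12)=(0 4 13 1 8)(2 10 9 14 7)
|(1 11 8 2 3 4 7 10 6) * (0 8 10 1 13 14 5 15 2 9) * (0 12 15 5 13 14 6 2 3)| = |(0 8 9 12 15 3 4 7 1 11 10 2)(6 14 13)| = 12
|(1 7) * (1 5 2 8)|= |(1 7 5 2 8)|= 5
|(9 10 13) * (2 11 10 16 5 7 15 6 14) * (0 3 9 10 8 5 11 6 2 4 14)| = 22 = |(0 3 9 16 11 8 5 7 15 2 6)(4 14)(10 13)|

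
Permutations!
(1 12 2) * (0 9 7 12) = (0 9 7 12 2 1) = [9, 0, 1, 3, 4, 5, 6, 12, 8, 7, 10, 11, 2]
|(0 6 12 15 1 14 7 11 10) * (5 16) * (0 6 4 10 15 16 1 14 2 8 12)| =12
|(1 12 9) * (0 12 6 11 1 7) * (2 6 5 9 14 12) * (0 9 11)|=|(0 2 6)(1 5 11)(7 9)(12 14)|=6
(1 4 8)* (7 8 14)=(1 4 14 7 8)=[0, 4, 2, 3, 14, 5, 6, 8, 1, 9, 10, 11, 12, 13, 7]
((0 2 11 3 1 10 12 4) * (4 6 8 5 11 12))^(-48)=(0 3 6 4 11 12 10 5 2 1 8)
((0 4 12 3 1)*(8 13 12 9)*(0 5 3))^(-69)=((0 4 9 8 13 12)(1 5 3))^(-69)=(0 8)(4 13)(9 12)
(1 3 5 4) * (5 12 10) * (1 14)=(1 3 12 10 5 4 14)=[0, 3, 2, 12, 14, 4, 6, 7, 8, 9, 5, 11, 10, 13, 1]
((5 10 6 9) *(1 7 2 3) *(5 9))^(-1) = ((1 7 2 3)(5 10 6))^(-1) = (1 3 2 7)(5 6 10)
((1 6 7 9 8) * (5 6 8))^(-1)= (1 8)(5 9 7 6)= ((1 8)(5 6 7 9))^(-1)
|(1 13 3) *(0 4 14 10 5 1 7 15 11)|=|(0 4 14 10 5 1 13 3 7 15 11)|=11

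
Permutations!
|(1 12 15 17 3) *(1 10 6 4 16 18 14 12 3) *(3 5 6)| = 10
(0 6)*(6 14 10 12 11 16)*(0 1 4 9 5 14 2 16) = (0 2 16 6 1 4 9 5 14 10 12 11) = [2, 4, 16, 3, 9, 14, 1, 7, 8, 5, 12, 0, 11, 13, 10, 15, 6]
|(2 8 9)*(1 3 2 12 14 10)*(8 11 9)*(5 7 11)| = 10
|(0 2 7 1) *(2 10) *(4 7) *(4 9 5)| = 8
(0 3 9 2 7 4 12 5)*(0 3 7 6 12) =(0 7 4)(2 6 12 5 3 9) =[7, 1, 6, 9, 0, 3, 12, 4, 8, 2, 10, 11, 5]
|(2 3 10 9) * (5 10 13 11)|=7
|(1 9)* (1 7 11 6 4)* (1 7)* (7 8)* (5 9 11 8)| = |(1 11 6 4 5 9)(7 8)| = 6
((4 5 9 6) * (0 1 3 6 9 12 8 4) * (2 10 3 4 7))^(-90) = ((0 1 4 5 12 8 7 2 10 3 6))^(-90) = (0 3 2 8 5 1 6 10 7 12 4)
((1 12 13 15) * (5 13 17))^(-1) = ((1 12 17 5 13 15))^(-1) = (1 15 13 5 17 12)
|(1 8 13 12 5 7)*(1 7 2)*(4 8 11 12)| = |(1 11 12 5 2)(4 8 13)| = 15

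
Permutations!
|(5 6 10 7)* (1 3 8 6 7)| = 10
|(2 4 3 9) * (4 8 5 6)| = 7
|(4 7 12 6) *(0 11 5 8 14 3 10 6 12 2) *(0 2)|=|(0 11 5 8 14 3 10 6 4 7)|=10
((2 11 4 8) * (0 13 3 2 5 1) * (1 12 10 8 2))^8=(13)(2 4 11)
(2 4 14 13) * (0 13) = (0 13 2 4 14) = [13, 1, 4, 3, 14, 5, 6, 7, 8, 9, 10, 11, 12, 2, 0]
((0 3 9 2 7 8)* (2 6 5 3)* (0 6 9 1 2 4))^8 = ((9)(0 4)(1 2 7 8 6 5 3))^8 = (9)(1 2 7 8 6 5 3)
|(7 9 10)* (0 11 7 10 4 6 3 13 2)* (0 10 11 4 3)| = |(0 4 6)(2 10 11 7 9 3 13)| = 21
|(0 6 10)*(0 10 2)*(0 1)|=4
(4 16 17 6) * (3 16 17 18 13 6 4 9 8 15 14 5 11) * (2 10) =(2 10)(3 16 18 13 6 9 8 15 14 5 11)(4 17) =[0, 1, 10, 16, 17, 11, 9, 7, 15, 8, 2, 3, 12, 6, 5, 14, 18, 4, 13]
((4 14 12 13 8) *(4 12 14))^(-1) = ((14)(8 12 13))^(-1) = (14)(8 13 12)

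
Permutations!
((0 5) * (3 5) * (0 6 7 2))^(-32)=(0 7 5)(2 6 3)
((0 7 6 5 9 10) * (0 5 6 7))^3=(10)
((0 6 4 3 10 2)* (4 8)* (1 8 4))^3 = (0 3)(1 8)(2 4)(6 10)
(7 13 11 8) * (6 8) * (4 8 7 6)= (4 8 6 7 13 11)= [0, 1, 2, 3, 8, 5, 7, 13, 6, 9, 10, 4, 12, 11]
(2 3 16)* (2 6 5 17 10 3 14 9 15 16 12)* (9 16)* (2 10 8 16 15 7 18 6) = (2 14 15 9 7 18 6 5 17 8 16)(3 12 10) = [0, 1, 14, 12, 4, 17, 5, 18, 16, 7, 3, 11, 10, 13, 15, 9, 2, 8, 6]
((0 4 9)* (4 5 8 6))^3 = ((0 5 8 6 4 9))^3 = (0 6)(4 5)(8 9)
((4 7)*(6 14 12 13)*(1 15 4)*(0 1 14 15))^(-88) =((0 1)(4 7 14 12 13 6 15))^(-88) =(4 12 15 14 6 7 13)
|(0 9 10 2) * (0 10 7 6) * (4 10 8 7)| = 8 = |(0 9 4 10 2 8 7 6)|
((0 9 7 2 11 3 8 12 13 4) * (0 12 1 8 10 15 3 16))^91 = ((0 9 7 2 11 16)(1 8)(3 10 15)(4 12 13))^91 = (0 9 7 2 11 16)(1 8)(3 10 15)(4 12 13)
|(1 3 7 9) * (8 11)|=|(1 3 7 9)(8 11)|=4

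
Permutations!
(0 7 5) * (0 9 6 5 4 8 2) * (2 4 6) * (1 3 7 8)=(0 8 4 1 3 7 6 5 9 2)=[8, 3, 0, 7, 1, 9, 5, 6, 4, 2]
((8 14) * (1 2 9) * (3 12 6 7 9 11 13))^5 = ((1 2 11 13 3 12 6 7 9)(8 14))^5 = (1 12 2 6 11 7 13 9 3)(8 14)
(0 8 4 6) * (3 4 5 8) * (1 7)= (0 3 4 6)(1 7)(5 8)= [3, 7, 2, 4, 6, 8, 0, 1, 5]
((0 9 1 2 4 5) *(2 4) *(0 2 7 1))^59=((0 9)(1 4 5 2 7))^59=(0 9)(1 7 2 5 4)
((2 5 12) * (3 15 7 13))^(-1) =((2 5 12)(3 15 7 13))^(-1) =(2 12 5)(3 13 7 15)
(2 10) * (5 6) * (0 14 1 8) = (0 14 1 8)(2 10)(5 6) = [14, 8, 10, 3, 4, 6, 5, 7, 0, 9, 2, 11, 12, 13, 1]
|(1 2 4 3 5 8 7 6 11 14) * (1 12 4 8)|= 11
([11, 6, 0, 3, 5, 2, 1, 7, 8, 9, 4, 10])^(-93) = (0 4)(1 6)(2 10)(5 11)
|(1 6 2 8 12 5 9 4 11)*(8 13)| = 10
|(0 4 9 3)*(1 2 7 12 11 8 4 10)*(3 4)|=18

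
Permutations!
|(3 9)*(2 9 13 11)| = |(2 9 3 13 11)| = 5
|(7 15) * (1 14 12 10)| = 4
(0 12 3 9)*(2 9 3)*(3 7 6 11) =(0 12 2 9)(3 7 6 11) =[12, 1, 9, 7, 4, 5, 11, 6, 8, 0, 10, 3, 2]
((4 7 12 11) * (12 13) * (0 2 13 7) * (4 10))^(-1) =(0 4 10 11 12 13 2)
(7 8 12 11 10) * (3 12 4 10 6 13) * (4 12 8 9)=[0, 1, 2, 8, 10, 5, 13, 9, 12, 4, 7, 6, 11, 3]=(3 8 12 11 6 13)(4 10 7 9)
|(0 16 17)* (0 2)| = |(0 16 17 2)| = 4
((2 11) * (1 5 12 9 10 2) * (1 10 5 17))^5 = (1 17)(2 10 11)(5 9 12) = ((1 17)(2 11 10)(5 12 9))^5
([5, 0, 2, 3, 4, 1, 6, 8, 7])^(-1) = [1, 5, 2, 3, 4, 0, 6, 8, 7]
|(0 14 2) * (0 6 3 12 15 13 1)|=|(0 14 2 6 3 12 15 13 1)|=9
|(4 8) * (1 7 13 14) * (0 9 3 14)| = |(0 9 3 14 1 7 13)(4 8)| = 14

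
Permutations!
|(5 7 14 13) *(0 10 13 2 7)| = |(0 10 13 5)(2 7 14)| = 12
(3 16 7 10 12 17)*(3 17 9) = (17)(3 16 7 10 12 9) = [0, 1, 2, 16, 4, 5, 6, 10, 8, 3, 12, 11, 9, 13, 14, 15, 7, 17]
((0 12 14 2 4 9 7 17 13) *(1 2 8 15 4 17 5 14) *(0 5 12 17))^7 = (0 4 17 9 13 7 5 12 14 1 8 2 15)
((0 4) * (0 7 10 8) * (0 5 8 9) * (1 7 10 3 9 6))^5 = ((0 4 10 6 1 7 3 9)(5 8))^5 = (0 7 10 9 1 4 3 6)(5 8)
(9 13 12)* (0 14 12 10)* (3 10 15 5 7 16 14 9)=(0 9 13 15 5 7 16 14 12 3 10)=[9, 1, 2, 10, 4, 7, 6, 16, 8, 13, 0, 11, 3, 15, 12, 5, 14]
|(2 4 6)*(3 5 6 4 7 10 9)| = 7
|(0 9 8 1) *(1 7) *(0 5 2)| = 7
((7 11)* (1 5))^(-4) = ((1 5)(7 11))^(-4) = (11)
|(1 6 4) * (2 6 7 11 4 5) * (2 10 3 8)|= |(1 7 11 4)(2 6 5 10 3 8)|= 12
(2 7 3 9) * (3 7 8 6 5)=(2 8 6 5 3 9)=[0, 1, 8, 9, 4, 3, 5, 7, 6, 2]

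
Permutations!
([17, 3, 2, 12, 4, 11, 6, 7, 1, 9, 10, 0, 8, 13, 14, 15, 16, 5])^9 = (0 17 5 11)(1 3 12 8)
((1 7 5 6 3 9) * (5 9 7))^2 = (1 6 7)(3 9 5)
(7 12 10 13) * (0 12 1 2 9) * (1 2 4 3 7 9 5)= [12, 4, 5, 7, 3, 1, 6, 2, 8, 0, 13, 11, 10, 9]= (0 12 10 13 9)(1 4 3 7 2 5)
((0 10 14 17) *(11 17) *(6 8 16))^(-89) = ((0 10 14 11 17)(6 8 16))^(-89) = (0 10 14 11 17)(6 8 16)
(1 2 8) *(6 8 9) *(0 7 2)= (0 7 2 9 6 8 1)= [7, 0, 9, 3, 4, 5, 8, 2, 1, 6]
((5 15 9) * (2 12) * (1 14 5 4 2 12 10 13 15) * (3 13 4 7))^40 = (15)(1 14 5)(2 10 4) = ((1 14 5)(2 10 4)(3 13 15 9 7))^40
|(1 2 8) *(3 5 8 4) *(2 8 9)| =10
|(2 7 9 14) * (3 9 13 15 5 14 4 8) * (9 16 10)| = 6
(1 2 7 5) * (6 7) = [0, 2, 6, 3, 4, 1, 7, 5] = (1 2 6 7 5)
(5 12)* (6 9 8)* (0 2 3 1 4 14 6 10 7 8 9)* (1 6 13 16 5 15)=(0 2 3 6)(1 4 14 13 16 5 12 15)(7 8 10)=[2, 4, 3, 6, 14, 12, 0, 8, 10, 9, 7, 11, 15, 16, 13, 1, 5]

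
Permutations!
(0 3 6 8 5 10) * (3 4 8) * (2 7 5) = [4, 1, 7, 6, 8, 10, 3, 5, 2, 9, 0] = (0 4 8 2 7 5 10)(3 6)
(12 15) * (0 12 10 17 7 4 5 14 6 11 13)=(0 12 15 10 17 7 4 5 14 6 11 13)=[12, 1, 2, 3, 5, 14, 11, 4, 8, 9, 17, 13, 15, 0, 6, 10, 16, 7]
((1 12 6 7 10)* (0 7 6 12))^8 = ((12)(0 7 10 1))^8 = (12)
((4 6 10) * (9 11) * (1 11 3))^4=(11)(4 6 10)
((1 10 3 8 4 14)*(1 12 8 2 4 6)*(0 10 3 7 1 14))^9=((0 10 7 1 3 2 4)(6 14 12 8))^9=(0 7 3 4 10 1 2)(6 14 12 8)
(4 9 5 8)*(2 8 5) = (2 8 4 9) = [0, 1, 8, 3, 9, 5, 6, 7, 4, 2]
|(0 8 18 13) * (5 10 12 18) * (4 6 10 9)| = 10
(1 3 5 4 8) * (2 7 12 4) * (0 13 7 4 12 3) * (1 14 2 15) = (0 13 7 3 5 15 1)(2 4 8 14) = [13, 0, 4, 5, 8, 15, 6, 3, 14, 9, 10, 11, 12, 7, 2, 1]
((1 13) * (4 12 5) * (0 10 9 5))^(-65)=(0 10 9 5 4 12)(1 13)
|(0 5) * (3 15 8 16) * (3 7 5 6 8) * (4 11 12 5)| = 18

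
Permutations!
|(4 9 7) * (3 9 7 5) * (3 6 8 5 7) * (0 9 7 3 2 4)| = |(0 9 3 7)(2 4)(5 6 8)| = 12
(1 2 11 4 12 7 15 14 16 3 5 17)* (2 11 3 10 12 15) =(1 11 4 15 14 16 10 12 7 2 3 5 17) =[0, 11, 3, 5, 15, 17, 6, 2, 8, 9, 12, 4, 7, 13, 16, 14, 10, 1]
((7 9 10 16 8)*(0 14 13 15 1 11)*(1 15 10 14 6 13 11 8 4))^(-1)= (0 11 14 9 7 8 1 4 16 10 13 6)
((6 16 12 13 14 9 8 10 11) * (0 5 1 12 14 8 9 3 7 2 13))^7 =(0 12 1 5)(2 14 11 13 3 6 8 7 16 10)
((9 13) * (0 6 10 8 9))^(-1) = (0 13 9 8 10 6)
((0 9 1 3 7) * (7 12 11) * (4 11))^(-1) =(0 7 11 4 12 3 1 9)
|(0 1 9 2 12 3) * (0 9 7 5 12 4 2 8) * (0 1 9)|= |(0 9 8 1 7 5 12 3)(2 4)|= 8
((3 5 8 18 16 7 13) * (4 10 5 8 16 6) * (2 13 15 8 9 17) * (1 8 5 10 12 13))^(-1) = ((1 8 18 6 4 12 13 3 9 17 2)(5 16 7 15))^(-1) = (1 2 17 9 3 13 12 4 6 18 8)(5 15 7 16)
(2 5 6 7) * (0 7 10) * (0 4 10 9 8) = (0 7 2 5 6 9 8)(4 10) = [7, 1, 5, 3, 10, 6, 9, 2, 0, 8, 4]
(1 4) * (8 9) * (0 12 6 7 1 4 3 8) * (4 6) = (0 12 4 6 7 1 3 8 9) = [12, 3, 2, 8, 6, 5, 7, 1, 9, 0, 10, 11, 4]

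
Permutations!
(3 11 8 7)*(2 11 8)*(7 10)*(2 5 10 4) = (2 11 5 10 7 3 8 4) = [0, 1, 11, 8, 2, 10, 6, 3, 4, 9, 7, 5]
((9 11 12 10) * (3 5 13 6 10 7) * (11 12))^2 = (3 13 10 12)(5 6 9 7)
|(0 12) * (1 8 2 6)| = |(0 12)(1 8 2 6)| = 4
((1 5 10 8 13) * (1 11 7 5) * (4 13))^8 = ((4 13 11 7 5 10 8))^8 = (4 13 11 7 5 10 8)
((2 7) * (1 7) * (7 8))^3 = ((1 8 7 2))^3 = (1 2 7 8)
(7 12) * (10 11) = (7 12)(10 11) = [0, 1, 2, 3, 4, 5, 6, 12, 8, 9, 11, 10, 7]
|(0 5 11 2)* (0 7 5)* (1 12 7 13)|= |(1 12 7 5 11 2 13)|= 7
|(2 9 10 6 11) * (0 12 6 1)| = 8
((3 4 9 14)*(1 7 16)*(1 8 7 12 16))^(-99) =(1 12 16 8 7)(3 4 9 14)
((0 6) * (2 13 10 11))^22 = ((0 6)(2 13 10 11))^22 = (2 10)(11 13)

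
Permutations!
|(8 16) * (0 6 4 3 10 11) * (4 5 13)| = 8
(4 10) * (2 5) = (2 5)(4 10) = [0, 1, 5, 3, 10, 2, 6, 7, 8, 9, 4]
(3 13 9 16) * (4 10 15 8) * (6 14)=(3 13 9 16)(4 10 15 8)(6 14)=[0, 1, 2, 13, 10, 5, 14, 7, 4, 16, 15, 11, 12, 9, 6, 8, 3]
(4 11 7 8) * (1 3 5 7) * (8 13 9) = (1 3 5 7 13 9 8 4 11) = [0, 3, 2, 5, 11, 7, 6, 13, 4, 8, 10, 1, 12, 9]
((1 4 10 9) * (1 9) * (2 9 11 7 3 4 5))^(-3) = ((1 5 2 9 11 7 3 4 10))^(-3) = (1 3 9)(2 10 7)(4 11 5)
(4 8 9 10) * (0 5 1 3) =(0 5 1 3)(4 8 9 10) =[5, 3, 2, 0, 8, 1, 6, 7, 9, 10, 4]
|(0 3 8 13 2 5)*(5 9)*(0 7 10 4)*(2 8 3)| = |(0 2 9 5 7 10 4)(8 13)| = 14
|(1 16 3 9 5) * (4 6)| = 10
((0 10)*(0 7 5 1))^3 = (0 5 10 1 7)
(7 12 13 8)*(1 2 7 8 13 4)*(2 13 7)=[0, 13, 2, 3, 1, 5, 6, 12, 8, 9, 10, 11, 4, 7]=(1 13 7 12 4)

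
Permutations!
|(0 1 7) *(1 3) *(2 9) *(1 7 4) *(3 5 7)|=6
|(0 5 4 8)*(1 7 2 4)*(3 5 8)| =6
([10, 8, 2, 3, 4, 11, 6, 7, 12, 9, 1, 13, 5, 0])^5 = [5, 13, 2, 3, 4, 1, 6, 7, 0, 9, 11, 8, 10, 12]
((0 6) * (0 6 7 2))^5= (0 2 7)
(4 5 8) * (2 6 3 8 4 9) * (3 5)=(2 6 5 4 3 8 9)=[0, 1, 6, 8, 3, 4, 5, 7, 9, 2]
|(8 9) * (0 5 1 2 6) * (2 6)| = 4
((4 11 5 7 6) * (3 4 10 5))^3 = ((3 4 11)(5 7 6 10))^3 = (11)(5 10 6 7)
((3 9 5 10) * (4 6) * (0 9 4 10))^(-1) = ((0 9 5)(3 4 6 10))^(-1) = (0 5 9)(3 10 6 4)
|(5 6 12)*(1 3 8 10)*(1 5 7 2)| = 9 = |(1 3 8 10 5 6 12 7 2)|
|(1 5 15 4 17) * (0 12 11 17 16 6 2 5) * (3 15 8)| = |(0 12 11 17 1)(2 5 8 3 15 4 16 6)| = 40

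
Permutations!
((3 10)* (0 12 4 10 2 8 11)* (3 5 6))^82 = ((0 12 4 10 5 6 3 2 8 11))^82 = (0 4 5 3 8)(2 11 12 10 6)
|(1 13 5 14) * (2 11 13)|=6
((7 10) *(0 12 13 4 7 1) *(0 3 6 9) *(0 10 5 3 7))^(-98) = ((0 12 13 4)(1 7 5 3 6 9 10))^(-98) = (0 13)(4 12)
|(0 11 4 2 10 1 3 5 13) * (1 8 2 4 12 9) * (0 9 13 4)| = |(0 11 12 13 9 1 3 5 4)(2 10 8)| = 9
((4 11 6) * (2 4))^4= (11)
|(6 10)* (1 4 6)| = 4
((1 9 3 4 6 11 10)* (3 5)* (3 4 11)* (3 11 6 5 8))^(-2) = (1 11 3 9 10 6 8)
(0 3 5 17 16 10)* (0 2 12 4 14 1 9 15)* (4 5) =(0 3 4 14 1 9 15)(2 12 5 17 16 10) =[3, 9, 12, 4, 14, 17, 6, 7, 8, 15, 2, 11, 5, 13, 1, 0, 10, 16]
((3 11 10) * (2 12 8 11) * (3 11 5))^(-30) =(12) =((2 12 8 5 3)(10 11))^(-30)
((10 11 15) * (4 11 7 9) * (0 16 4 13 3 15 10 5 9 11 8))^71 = ((0 16 4 8)(3 15 5 9 13)(7 11 10))^71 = (0 8 4 16)(3 15 5 9 13)(7 10 11)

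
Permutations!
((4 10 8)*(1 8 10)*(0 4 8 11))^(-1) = ((0 4 1 11))^(-1) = (0 11 1 4)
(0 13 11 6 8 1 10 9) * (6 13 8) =[8, 10, 2, 3, 4, 5, 6, 7, 1, 0, 9, 13, 12, 11] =(0 8 1 10 9)(11 13)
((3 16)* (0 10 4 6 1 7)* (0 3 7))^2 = (0 4 1 10 6)(3 7 16)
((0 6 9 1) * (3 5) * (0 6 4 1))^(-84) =(0 4 1 6 9)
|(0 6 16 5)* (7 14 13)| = 12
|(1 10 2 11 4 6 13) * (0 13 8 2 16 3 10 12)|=60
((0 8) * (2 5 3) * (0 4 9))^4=(9)(2 5 3)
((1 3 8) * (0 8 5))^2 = (0 1 5 8 3)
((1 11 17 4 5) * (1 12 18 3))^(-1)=(1 3 18 12 5 4 17 11)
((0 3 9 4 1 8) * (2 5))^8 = (0 9 1)(3 4 8)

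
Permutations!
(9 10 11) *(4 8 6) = [0, 1, 2, 3, 8, 5, 4, 7, 6, 10, 11, 9] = (4 8 6)(9 10 11)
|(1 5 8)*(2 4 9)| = 3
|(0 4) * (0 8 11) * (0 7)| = 5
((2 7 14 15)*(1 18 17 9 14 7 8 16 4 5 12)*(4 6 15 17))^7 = (1 4 12 18 5)(2 16 15 8 6)(9 14 17)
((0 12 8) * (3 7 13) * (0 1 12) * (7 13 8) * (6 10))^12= (13)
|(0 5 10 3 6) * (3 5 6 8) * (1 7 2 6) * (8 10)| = 20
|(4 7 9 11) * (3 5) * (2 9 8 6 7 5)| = 6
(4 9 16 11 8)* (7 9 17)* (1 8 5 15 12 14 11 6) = (1 8 4 17 7 9 16 6)(5 15 12 14 11) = [0, 8, 2, 3, 17, 15, 1, 9, 4, 16, 10, 5, 14, 13, 11, 12, 6, 7]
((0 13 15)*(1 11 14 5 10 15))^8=(15)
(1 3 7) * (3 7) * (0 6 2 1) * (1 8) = (0 6 2 8 1 7) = [6, 7, 8, 3, 4, 5, 2, 0, 1]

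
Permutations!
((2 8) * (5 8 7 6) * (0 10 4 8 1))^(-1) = (0 1 5 6 7 2 8 4 10)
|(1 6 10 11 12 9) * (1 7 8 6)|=7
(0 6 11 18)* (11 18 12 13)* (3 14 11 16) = (0 6 18)(3 14 11 12 13 16) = [6, 1, 2, 14, 4, 5, 18, 7, 8, 9, 10, 12, 13, 16, 11, 15, 3, 17, 0]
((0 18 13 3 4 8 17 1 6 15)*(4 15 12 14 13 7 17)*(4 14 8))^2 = ((0 18 7 17 1 6 12 8 14 13 3 15))^2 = (0 7 1 12 14 3)(6 8 13 15 18 17)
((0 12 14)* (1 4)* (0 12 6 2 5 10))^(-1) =(0 10 5 2 6)(1 4)(12 14)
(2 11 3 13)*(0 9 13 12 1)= (0 9 13 2 11 3 12 1)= [9, 0, 11, 12, 4, 5, 6, 7, 8, 13, 10, 3, 1, 2]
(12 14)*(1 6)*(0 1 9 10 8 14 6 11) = (0 1 11)(6 9 10 8 14 12) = [1, 11, 2, 3, 4, 5, 9, 7, 14, 10, 8, 0, 6, 13, 12]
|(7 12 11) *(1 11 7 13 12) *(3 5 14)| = |(1 11 13 12 7)(3 5 14)| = 15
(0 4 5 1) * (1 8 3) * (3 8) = (8)(0 4 5 3 1) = [4, 0, 2, 1, 5, 3, 6, 7, 8]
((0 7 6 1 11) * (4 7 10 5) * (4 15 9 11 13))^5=((0 10 5 15 9 11)(1 13 4 7 6))^5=(0 11 9 15 5 10)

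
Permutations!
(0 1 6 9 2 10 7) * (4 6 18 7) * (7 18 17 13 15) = (18)(0 1 17 13 15 7)(2 10 4 6 9) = [1, 17, 10, 3, 6, 5, 9, 0, 8, 2, 4, 11, 12, 15, 14, 7, 16, 13, 18]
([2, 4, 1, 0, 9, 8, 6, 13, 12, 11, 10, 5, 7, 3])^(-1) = [3, 2, 0, 13, 1, 11, 6, 12, 5, 4, 10, 9, 8, 7]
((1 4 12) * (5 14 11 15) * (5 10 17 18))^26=(1 12 4)(5 17 15 14 18 10 11)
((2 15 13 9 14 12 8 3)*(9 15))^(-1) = (2 3 8 12 14 9)(13 15) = ((2 9 14 12 8 3)(13 15))^(-1)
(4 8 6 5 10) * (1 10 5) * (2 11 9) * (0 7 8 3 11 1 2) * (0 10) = [7, 0, 1, 11, 3, 5, 2, 8, 6, 10, 4, 9] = (0 7 8 6 2 1)(3 11 9 10 4)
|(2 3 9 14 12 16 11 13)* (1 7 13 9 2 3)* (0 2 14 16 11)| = |(0 2 1 7 13 3 14 12 11 9 16)| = 11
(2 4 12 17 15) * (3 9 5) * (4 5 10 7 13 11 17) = (2 5 3 9 10 7 13 11 17 15)(4 12) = [0, 1, 5, 9, 12, 3, 6, 13, 8, 10, 7, 17, 4, 11, 14, 2, 16, 15]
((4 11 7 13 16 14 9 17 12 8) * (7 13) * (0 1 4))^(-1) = (0 8 12 17 9 14 16 13 11 4 1)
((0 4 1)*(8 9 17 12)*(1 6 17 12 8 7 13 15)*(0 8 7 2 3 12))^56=(0 15 6 8 7)(1 17 9 13 4)(2 12 3)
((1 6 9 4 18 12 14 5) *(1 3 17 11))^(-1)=((1 6 9 4 18 12 14 5 3 17 11))^(-1)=(1 11 17 3 5 14 12 18 4 9 6)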